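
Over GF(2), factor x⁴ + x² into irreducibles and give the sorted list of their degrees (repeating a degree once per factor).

Write g(x) = x⁴ + x².
Roots in GF(2): g(0) = 0 → root; g(1) = 0 → root.
Linear factors from roots: (x), (x + 1).
Complete factorization: g(x) = (x)^2·(x + 1)^2.
Factor degrees with multiplicity: 1 + 1 + 1 + 1 = 4.

1, 1, 1, 1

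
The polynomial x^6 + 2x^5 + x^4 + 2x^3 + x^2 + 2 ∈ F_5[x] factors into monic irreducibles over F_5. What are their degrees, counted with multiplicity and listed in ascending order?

6

Write g(x) = x^6 + 2x^5 + x^4 + 2x^3 + x^2 + 2.
Roots in F_5: g(0) = 2; g(1) = 4; g(2) = 1; g(3) = 1; g(4) = 1.
Complete factorization: g(x) = (x^6 + 2x^5 + x^4 + 2x^3 + x^2 + 2).
Factor degrees with multiplicity: 6 = 6.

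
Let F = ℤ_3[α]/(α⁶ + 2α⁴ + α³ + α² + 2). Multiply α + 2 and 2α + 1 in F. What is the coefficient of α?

2

Multiply in ℤ_3[α]: (α + 2)·(2α + 1) = 2α² + 2α + 2.
Reduced: 2α² + 2α + 2.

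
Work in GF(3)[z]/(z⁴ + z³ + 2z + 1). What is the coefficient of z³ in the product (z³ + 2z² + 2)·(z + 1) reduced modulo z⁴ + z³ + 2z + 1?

Multiply in GF(3)[z]: (z³ + 2z² + 2)·(z + 1) = z⁴ + 2z² + 2z + 2.
Reduce using z⁴ ≡ 2z³ + z + 2 (mod z⁴ + z³ + 2z + 1).
Reduced: 2z³ + 2z² + 1.

2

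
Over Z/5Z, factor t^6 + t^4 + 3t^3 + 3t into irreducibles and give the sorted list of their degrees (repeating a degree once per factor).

Write g(t) = t^6 + t^4 + 3t^3 + 3t.
Roots in Z/5Z: g(0) = 0 → root; g(1) = 3; g(2) = 0 → root; g(3) = 0 → root; g(4) = 1.
Linear factors from roots: (t), (t + 3), (t + 2).
Complete factorization: g(t) = (t)·(t + 3)·(t + 2)^2·(t^2 + 3t + 4).
Factor degrees with multiplicity: 1 + 1 + 1 + 1 + 2 = 6.

1, 1, 1, 1, 2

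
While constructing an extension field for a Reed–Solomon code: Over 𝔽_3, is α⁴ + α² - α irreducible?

Write h(α) = α⁴ + α² - α.
Check for roots in 𝔽_3: h(0) = 0 → root; h(1) = 1; h(2) = 0 → root.
h(0) = 0, so (α) divides h(α); h is reducible.

No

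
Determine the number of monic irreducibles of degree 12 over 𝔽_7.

The number of monic irreducibles of degree 12 over GF(7) is (1/12)·Σ_{d∣12} μ(12/d) 7^d.
Divisors of 12: 1, 2, 3, 4, 6, 12; μ(12/d) for each: 0, 1, 0, -1, -1, 1.
Σ = 7^2 − 7^4 − 7^6 + 7^12 = 13841167200.
N = 13841167200/12 = 1153430600.

1153430600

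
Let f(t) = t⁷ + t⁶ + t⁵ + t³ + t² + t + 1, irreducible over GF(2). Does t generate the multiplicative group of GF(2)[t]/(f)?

|GF(2^7)^×| = 2^7 − 1 = 127. Prime factorization: 127 = 127.
f is primitive ⇔ t has order 127 in GF(2)[t]/(f), i.e. t^(127/q) ≠ 1 for each prime q | 127.
t^(1) mod f = t.
None equal 1, so t has full order 127; f is primitive.

Yes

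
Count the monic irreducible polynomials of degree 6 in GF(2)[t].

The number of monic irreducibles of degree 6 over GF(2) is (1/6)·Σ_{d∣6} μ(6/d) 2^d.
Divisors of 6: 1, 2, 3, 6; μ(6/d) for each: 1, -1, -1, 1.
Σ = 2^1 − 2^2 − 2^3 + 2^6 = 54.
N = 54/6 = 9.

9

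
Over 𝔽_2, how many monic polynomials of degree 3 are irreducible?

The number of monic irreducibles of degree 3 over GF(2) is (1/3)·Σ_{d∣3} μ(3/d) 2^d.
Divisors of 3: 1, 3; μ(3/d) for each: -1, 1.
Σ = − 2^1 + 2^3 = 6.
N = 6/3 = 2.

2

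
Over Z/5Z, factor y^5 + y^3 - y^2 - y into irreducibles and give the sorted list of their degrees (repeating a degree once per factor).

Write h(y) = y^5 + y^3 - y^2 - y.
Roots in Z/5Z: h(0) = 0 → root; h(1) = 0 → root; h(2) = 4; h(3) = 3; h(4) = 3.
Linear factors from roots: (y), (y - 1).
Complete factorization: h(y) = (y)·(y - 1)^2·(y^2 + 2y - 1).
Factor degrees with multiplicity: 1 + 1 + 1 + 2 = 5.

1, 1, 1, 2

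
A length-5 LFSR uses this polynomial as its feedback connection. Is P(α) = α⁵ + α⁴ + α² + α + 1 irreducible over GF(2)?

Yes

Check for roots in GF(2): P(0) = 1; P(1) = 1.
No roots, so no linear factors.
Monic irreducibles of degree 2 over GF(2): α² + α + 1.
None of them divide P (all give nonzero remainder).
No irreducible factor of degree ≤ 2 exists, so P is irreducible over GF(2).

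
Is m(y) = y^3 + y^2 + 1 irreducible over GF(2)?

Yes

Check for roots in GF(2): m(0) = 1; m(1) = 1.
No roots. A degree-3 polynomial over a field with no linear factor is irreducible.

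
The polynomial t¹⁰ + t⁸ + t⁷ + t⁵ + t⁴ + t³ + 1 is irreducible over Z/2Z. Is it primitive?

Write f(t) = t¹⁰ + t⁸ + t⁷ + t⁵ + t⁴ + t³ + 1.
|GF(2^10)^×| = 2^10 − 1 = 1023. Prime factorization: 1023 = 3·11·31.
f is primitive ⇔ t has order 1023 in GF(2)[t]/(f), i.e. t^(1023/q) ≠ 1 for each prime q | 1023.
t^(341) mod f = 1
t^(93) mod f = t⁹ + t⁷ + t³ + t² + 1.
t^(33) mod f = t⁸ + t⁶ + t⁴ + t³.
Since t^(341) = 1, the order of t divides 341 < 1023; not primitive.

No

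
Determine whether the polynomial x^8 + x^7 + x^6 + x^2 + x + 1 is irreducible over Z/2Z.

No

Write m(x) = x^8 + x^7 + x^6 + x^2 + x + 1.
Check for roots in Z/2Z: m(0) = 1; m(1) = 0 → root.
m(1) = 0, so (x − 1) divides m(x); m is reducible.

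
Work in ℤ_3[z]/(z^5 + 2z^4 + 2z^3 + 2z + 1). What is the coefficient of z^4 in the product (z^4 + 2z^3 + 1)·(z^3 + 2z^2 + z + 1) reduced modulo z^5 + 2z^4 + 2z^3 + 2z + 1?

Multiply in ℤ_3[z]: (z^4 + 2z^3 + 1)·(z^3 + 2z^2 + z + 1) = z^7 + z^6 + 2z^5 + 2z^2 + z + 1.
Reduce using z^5 ≡ z^4 + z^3 + z + 2 (mod z^5 + 2z^4 + 2z^3 + 2z + 1).
Reduced: z^4 + z + 2.

1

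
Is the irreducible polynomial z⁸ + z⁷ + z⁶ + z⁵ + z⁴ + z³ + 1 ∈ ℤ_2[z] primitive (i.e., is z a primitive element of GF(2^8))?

Write f(z) = z⁸ + z⁷ + z⁶ + z⁵ + z⁴ + z³ + 1.
|GF(2^8)^×| = 2^8 − 1 = 255. Prime factorization: 255 = 3·5·17.
f is primitive ⇔ z has order 255 in GF(2)[z]/(f), i.e. z^(255/q) ≠ 1 for each prime q | 255.
z^(85) mod f = 1
z^(51) mod f = z⁷ + z⁵ + z³ + z² + 1.
z^(15) mod f = z⁷ + z⁶ + z³ + z + 1.
Since z^(85) = 1, the order of z divides 85 < 255; not primitive.

No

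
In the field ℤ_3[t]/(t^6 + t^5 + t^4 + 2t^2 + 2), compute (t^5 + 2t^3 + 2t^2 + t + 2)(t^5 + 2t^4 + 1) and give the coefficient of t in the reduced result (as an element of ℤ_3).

0

Multiply in ℤ_3[t]: (t^5 + 2t^3 + 2t^2 + t + 2)·(t^5 + 2t^4 + 1) = t^10 + 2t^9 + 2t^8 + 2t^6 + 2t^5 + t^4 + 2t^3 + 2t^2 + t + 2.
Reduce using t^6 ≡ 2t^5 + 2t^4 + t^2 + 1 (mod t^6 + t^5 + t^4 + 2t^2 + 2).
Reduced: t^4 + 2t^3.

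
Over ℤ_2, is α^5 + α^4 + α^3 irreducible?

No

Write h(α) = α^5 + α^4 + α^3.
Check for roots in ℤ_2: h(0) = 0 → root; h(1) = 1.
h(0) = 0, so (α) divides h(α); h is reducible.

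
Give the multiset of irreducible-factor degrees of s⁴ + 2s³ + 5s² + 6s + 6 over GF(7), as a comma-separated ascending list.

1, 1, 2

Write h(s) = s⁴ + 2s³ + 5s² + 6s + 6.
Linear factors from roots: (s + 5), (s + 2).
Complete factorization: h(s) = (s + 2)·(s + 5)·(s² + 2s + 2).
Factor degrees with multiplicity: 1 + 1 + 2 = 4.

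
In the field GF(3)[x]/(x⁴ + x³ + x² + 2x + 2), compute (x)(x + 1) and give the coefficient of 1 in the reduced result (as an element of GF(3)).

0

Multiply in GF(3)[x]: (x)·(x + 1) = x² + x.
Reduced: x² + x.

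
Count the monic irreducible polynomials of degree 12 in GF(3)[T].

By the necklace-counting formula, N_3(12) = (1/12) Σ_{d|12} μ(12/d)·3^d.
Divisors of 12: 1, 2, 3, 4, 6, 12; μ(12/d) for each: 0, 1, 0, -1, -1, 1.
Σ = 3^2 − 3^4 − 3^6 + 3^12 = 530640.
N = 530640/12 = 44220.

44220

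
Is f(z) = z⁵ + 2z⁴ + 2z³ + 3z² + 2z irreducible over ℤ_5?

Check for roots in ℤ_5: f(0) = 0 → root; f(1) = 0 → root; f(2) = 1; f(3) = 2; f(4) = 0 → root.
f(0) = 0, so (z) divides f(z); f is reducible.

No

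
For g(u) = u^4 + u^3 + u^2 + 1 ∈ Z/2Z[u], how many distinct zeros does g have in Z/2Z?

Evaluate at each of the 2 elements of Z/2Z:
g(0) = 1; g(1) = 0 → root.
Roots: {1}.

1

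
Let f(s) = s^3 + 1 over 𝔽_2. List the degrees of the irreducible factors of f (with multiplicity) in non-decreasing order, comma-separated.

Roots in 𝔽_2: f(0) = 1; f(1) = 0 → root.
Linear factors from roots: (s + 1).
Complete factorization: f(s) = (s + 1)·(s^2 + s + 1).
Factor degrees with multiplicity: 1 + 2 = 3.

1, 2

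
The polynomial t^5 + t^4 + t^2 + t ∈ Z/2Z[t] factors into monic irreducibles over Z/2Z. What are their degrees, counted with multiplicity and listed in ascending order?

1, 1, 1, 2

Write g(t) = t^5 + t^4 + t^2 + t.
Roots in Z/2Z: g(0) = 0 → root; g(1) = 0 → root.
Linear factors from roots: (t), (t + 1).
Complete factorization: g(t) = (t)·(t + 1)^2·(t^2 + t + 1).
Factor degrees with multiplicity: 1 + 1 + 1 + 2 = 5.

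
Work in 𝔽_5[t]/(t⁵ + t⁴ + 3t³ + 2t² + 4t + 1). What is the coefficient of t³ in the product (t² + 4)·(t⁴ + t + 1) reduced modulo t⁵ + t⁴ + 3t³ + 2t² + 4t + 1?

2

Multiply in 𝔽_5[t]: (t² + 4)·(t⁴ + t + 1) = t⁶ + 4t⁴ + t³ + t² + 4t + 4.
Reduce using t⁵ ≡ 4t⁴ + 2t³ + 3t² + t + 4 (mod t⁵ + t⁴ + 3t³ + 2t² + 4t + 1).
Reduced: 2t⁴ + 2t³ + 4t² + 2t.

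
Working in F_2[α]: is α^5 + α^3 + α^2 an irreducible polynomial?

Write m(α) = α^5 + α^3 + α^2.
Check for roots in F_2: m(0) = 0 → root; m(1) = 1.
m(0) = 0, so (α) divides m(α); m is reducible.

No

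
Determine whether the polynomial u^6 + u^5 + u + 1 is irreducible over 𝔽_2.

Write f(u) = u^6 + u^5 + u + 1.
Check for roots in 𝔽_2: f(0) = 1; f(1) = 0 → root.
f(1) = 0, so (u − 1) divides f(u); f is reducible.

No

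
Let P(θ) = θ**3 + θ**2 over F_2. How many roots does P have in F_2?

2

Evaluate at each of the 2 elements of F_2:
P(0) = 0 → root; P(1) = 0 → root.
Roots: {0, 1}.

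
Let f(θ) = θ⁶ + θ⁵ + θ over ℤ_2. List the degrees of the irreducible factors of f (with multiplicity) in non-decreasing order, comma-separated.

Roots in ℤ_2: f(0) = 0 → root; f(1) = 1.
Linear factors from roots: (θ).
Complete factorization: f(θ) = (θ)·(θ² + θ + 1)·(θ³ + θ + 1).
Factor degrees with multiplicity: 1 + 2 + 3 = 6.

1, 2, 3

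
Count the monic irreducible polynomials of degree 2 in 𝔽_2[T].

1

Gauss's count: N_{2}(2) = (1/2) Σ_{d|2} μ(2/d)·2^d.
Divisors of 2: 1, 2; μ(2/d) for each: -1, 1.
Σ = − 2^1 + 2^2 = 2.
N = 2/2 = 1.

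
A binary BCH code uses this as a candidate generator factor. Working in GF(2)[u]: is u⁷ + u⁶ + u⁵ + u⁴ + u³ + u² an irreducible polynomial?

No

Write f(u) = u⁷ + u⁶ + u⁵ + u⁴ + u³ + u².
Check for roots in GF(2): f(0) = 0 → root; f(1) = 0 → root.
f(0) = 0, so (u) divides f(u); f is reducible.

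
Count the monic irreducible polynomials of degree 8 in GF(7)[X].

By the necklace-counting formula, N_7(8) = (1/8) Σ_{d|8} μ(8/d)·7^d.
Divisors of 8: 1, 2, 4, 8; μ(8/d) for each: 0, 0, -1, 1.
Σ = − 7^4 + 7^8 = 5762400.
N = 5762400/8 = 720300.

720300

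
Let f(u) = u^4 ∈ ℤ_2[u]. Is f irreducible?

No

Check for roots in ℤ_2: f(0) = 0 → root; f(1) = 1.
f(0) = 0, so (u) divides f(u); f is reducible.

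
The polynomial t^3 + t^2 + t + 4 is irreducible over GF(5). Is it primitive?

No

Write f(t) = t^3 + t^2 + t + 4.
|GF(5^3)^×| = 5^3 − 1 = 124. Prime factorization: 124 = 2^2·31.
f is primitive ⇔ t has order 124 in GF(5)[t]/(f), i.e. t^(124/q) ≠ 1 for each prime q | 124.
t^(62) mod f = 1
t^(4) mod f = 2t + 4.
Since t^(62) = 1, the order of t divides 62 < 124; not primitive.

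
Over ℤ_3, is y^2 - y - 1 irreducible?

Yes

Write f(y) = y^2 - y - 1.
Check for roots in ℤ_3: f(0) = 2; f(1) = 2; f(2) = 1.
No roots. A degree-2 polynomial over a field with no linear factor is irreducible.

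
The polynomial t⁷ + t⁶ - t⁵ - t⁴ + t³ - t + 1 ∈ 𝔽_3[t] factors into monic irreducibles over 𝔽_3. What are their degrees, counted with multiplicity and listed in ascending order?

3, 4

Write g(t) = t⁷ + t⁶ - t⁵ - t⁴ + t³ - t + 1.
Roots in 𝔽_3: g(0) = 1; g(1) = 1; g(2) = 1.
Complete factorization: g(t) = (t³ - t² + 1)·(t⁴ - t³ + t² - t + 1).
Factor degrees with multiplicity: 3 + 4 = 7.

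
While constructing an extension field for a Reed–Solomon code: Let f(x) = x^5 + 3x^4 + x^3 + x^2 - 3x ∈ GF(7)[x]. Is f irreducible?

No

Check for roots in GF(7): f(0) = 0 → root; f(1) = 3; f(2) = 2; f(3) = 2; f(4) = 5; f(5) = 4; f(6) = 5.
f(0) = 0, so (x) divides f(x); f is reducible.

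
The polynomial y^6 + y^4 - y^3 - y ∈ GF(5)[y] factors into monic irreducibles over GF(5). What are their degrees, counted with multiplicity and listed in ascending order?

1, 1, 1, 1, 2

Write g(y) = y^6 + y^4 - y^3 - y.
Roots in GF(5): g(0) = 0 → root; g(1) = 0 → root; g(2) = 0 → root; g(3) = 0 → root; g(4) = 4.
Linear factors from roots: (y), (y - 1), (y - 2), (y + 2).
Complete factorization: g(y) = (y)·(y + 2)·(y - 2)·(y - 1)·(y^2 + y + 1).
Factor degrees with multiplicity: 1 + 1 + 1 + 1 + 2 = 6.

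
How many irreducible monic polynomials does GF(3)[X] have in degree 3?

Gauss's count: N_{3}(3) = (1/3) Σ_{d|3} μ(3/d)·3^d.
Divisors of 3: 1, 3; μ(3/d) for each: -1, 1.
Σ = − 3^1 + 3^3 = 24.
N = 24/3 = 8.

8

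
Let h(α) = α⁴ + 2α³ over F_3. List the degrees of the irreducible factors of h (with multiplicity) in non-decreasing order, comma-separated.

1, 1, 1, 1

Roots in F_3: h(0) = 0 → root; h(1) = 0 → root; h(2) = 2.
Linear factors from roots: (α), (α + 2).
Complete factorization: h(α) = (α + 2)·(α)^3.
Factor degrees with multiplicity: 1 + 1 + 1 + 1 = 4.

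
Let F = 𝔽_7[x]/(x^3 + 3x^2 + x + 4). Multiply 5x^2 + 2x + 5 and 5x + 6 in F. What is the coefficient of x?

5

Multiply in 𝔽_7[x]: (5x^2 + 2x + 5)·(5x + 6) = 4x^3 + 5x^2 + 2x + 2.
Reduce using x^3 ≡ 4x^2 + 6x + 3 (mod x^3 + 3x^2 + x + 4).
Reduced: 5x.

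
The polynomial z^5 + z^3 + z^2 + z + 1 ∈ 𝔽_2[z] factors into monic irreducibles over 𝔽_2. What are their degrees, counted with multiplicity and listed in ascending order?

5

Write g(z) = z^5 + z^3 + z^2 + z + 1.
Roots in 𝔽_2: g(0) = 1; g(1) = 1.
Complete factorization: g(z) = (z^5 + z^3 + z^2 + z + 1).
Factor degrees with multiplicity: 5 = 5.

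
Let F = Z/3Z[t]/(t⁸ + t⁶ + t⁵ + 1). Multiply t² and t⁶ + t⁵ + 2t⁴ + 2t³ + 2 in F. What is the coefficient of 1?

Multiply in Z/3Z[t]: (t²)·(t⁶ + t⁵ + 2t⁴ + 2t³ + 2) = t⁸ + t⁷ + 2t⁶ + 2t⁵ + 2t².
Reduce using t⁸ ≡ 2t⁶ + 2t⁵ + 2 (mod t⁸ + t⁶ + t⁵ + 1).
Reduced: t⁷ + t⁶ + t⁵ + 2t² + 2.

2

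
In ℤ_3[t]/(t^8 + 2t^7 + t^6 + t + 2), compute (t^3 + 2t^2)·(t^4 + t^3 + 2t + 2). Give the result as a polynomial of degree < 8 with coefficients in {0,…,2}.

t^7 + 2t^5 + 2t^4 + t^2

Multiply in ℤ_3[t]: (t^3 + 2t^2)·(t^4 + t^3 + 2t + 2) = t^7 + 2t^5 + 2t^4 + t^2.
Reduced: t^7 + 2t^5 + 2t^4 + t^2.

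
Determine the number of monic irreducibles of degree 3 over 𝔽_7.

112

x^(7^3) − x is the product of all monic irreducibles of degree dividing 3; Möbius inversion gives N = (1/3) Σ μ(3/d)·7^d.
Divisors of 3: 1, 3; μ(3/d) for each: -1, 1.
Σ = − 7^1 + 7^3 = 336.
N = 336/3 = 112.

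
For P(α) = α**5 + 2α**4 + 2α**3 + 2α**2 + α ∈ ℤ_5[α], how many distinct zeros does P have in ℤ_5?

Evaluate at each of the 5 elements of ℤ_5:
P(0) = 0 → root; P(1) = 3; P(2) = 0 → root; P(3) = 0 → root; P(4) = 0 → root.
Roots: {0, 2, 3, 4}.

4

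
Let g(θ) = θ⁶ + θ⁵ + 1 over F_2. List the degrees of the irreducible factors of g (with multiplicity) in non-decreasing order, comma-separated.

Roots in F_2: g(0) = 1; g(1) = 1.
Complete factorization: g(θ) = (θ⁶ + θ⁵ + 1).
Factor degrees with multiplicity: 6 = 6.

6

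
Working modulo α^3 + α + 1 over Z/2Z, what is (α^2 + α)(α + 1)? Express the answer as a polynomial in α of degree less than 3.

1

Multiply in Z/2Z[α]: (α^2 + α)·(α + 1) = α^3 + α.
Reduce using α^3 ≡ α + 1 (mod α^3 + α + 1).
Reduced: 1.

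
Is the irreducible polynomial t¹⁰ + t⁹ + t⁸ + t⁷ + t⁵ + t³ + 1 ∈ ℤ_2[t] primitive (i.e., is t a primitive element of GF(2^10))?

Write f(t) = t¹⁰ + t⁹ + t⁸ + t⁷ + t⁵ + t³ + 1.
|GF(2^10)^×| = 2^10 − 1 = 1023. Prime factorization: 1023 = 3·11·31.
f is primitive ⇔ t has order 1023 in GF(2)[t]/(f), i.e. t^(1023/q) ≠ 1 for each prime q | 1023.
t^(341) mod f = 1
t^(93) mod f = t⁹ + t⁷ + t⁶ + t⁴ + t².
t^(33) mod f = t⁷ + t⁵ + t² + t.
Since t^(341) = 1, the order of t divides 341 < 1023; not primitive.

No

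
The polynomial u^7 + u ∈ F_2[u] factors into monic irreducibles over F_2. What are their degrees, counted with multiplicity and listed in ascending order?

1, 1, 1, 2, 2

Write f(u) = u^7 + u.
Roots in F_2: f(0) = 0 → root; f(1) = 0 → root.
Linear factors from roots: (u), (u + 1).
Complete factorization: f(u) = (u)·(u + 1)^2·(u^2 + u + 1)^2.
Factor degrees with multiplicity: 1 + 1 + 1 + 2 + 2 = 7.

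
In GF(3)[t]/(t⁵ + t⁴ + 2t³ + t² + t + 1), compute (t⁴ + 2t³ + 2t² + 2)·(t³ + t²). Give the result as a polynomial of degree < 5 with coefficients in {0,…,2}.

2t^3 + 2t^2 + t

Multiply in GF(3)[t]: (t⁴ + 2t³ + 2t² + 2)·(t³ + t²) = t⁷ + t⁵ + 2t⁴ + 2t³ + 2t².
Reduce using t⁵ ≡ 2t⁴ + t³ + 2t² + 2t + 2 (mod t⁵ + t⁴ + 2t³ + t² + t + 1).
Reduced: 2t³ + 2t² + t.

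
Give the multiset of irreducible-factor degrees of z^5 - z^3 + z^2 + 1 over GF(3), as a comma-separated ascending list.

5

Write g(z) = z^5 - z^3 + z^2 + 1.
Roots in GF(3): g(0) = 1; g(1) = 2; g(2) = 2.
Complete factorization: g(z) = (z^5 - z^3 + z^2 + 1).
Factor degrees with multiplicity: 5 = 5.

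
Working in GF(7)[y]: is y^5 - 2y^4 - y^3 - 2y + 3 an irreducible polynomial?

Write m(y) = y^5 - 2y^4 - y^3 - 2y + 3.
Check for roots in GF(7): m(0) = 3; m(1) = 6; m(2) = 5; m(3) = 2; m(4) = 2; m(5) = 0 → root; m(6) = 3.
m(5) = 0, so (y − 5) divides m(y); m is reducible.

No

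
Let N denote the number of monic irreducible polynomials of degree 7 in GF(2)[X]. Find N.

18

By the necklace-counting formula, N_2(7) = (1/7) Σ_{d|7} μ(7/d)·2^d.
Divisors of 7: 1, 7; μ(7/d) for each: -1, 1.
Σ = − 2^1 + 2^7 = 126.
N = 126/7 = 18.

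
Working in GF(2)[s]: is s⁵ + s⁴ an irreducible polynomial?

Write h(s) = s⁵ + s⁴.
Check for roots in GF(2): h(0) = 0 → root; h(1) = 0 → root.
h(0) = 0, so (s) divides h(s); h is reducible.

No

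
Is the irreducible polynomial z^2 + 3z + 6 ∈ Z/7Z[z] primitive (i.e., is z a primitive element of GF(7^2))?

Write f(z) = z^2 + 3z + 6.
|GF(7^2)^×| = 7^2 − 1 = 48. Prime factorization: 48 = 2^4·3.
f is primitive ⇔ z has order 48 in GF(7)[z]/(f), i.e. z^(48/q) ≠ 1 for each prime q | 48.
z^(24) mod f = 6.
z^(16) mod f = 1
Since z^(16) = 1, the order of z divides 16 < 48; not primitive.

No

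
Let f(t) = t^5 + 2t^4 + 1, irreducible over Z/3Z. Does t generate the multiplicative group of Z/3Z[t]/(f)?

Yes

|GF(3^5)^×| = 3^5 − 1 = 242. Prime factorization: 242 = 2·11^2.
f is primitive ⇔ t has order 242 in GF(3)[t]/(f), i.e. t^(242/q) ≠ 1 for each prime q | 242.
t^(121) mod f = 2.
t^(22) mod f = 2t^2 + 2t + 1.
None equal 1, so t has full order 242; f is primitive.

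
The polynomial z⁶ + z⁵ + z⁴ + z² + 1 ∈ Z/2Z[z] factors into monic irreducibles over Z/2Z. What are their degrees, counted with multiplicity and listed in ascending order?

6

Write g(z) = z⁶ + z⁵ + z⁴ + z² + 1.
Roots in Z/2Z: g(0) = 1; g(1) = 1.
Complete factorization: g(z) = (z⁶ + z⁵ + z⁴ + z² + 1).
Factor degrees with multiplicity: 6 = 6.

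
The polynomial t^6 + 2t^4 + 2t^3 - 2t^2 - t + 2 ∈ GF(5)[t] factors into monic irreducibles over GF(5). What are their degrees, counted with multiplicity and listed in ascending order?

6

Write g(t) = t^6 + 2t^4 + 2t^3 - 2t^2 - t + 2.
Roots in GF(5): g(0) = 2; g(1) = 4; g(2) = 4; g(3) = 1; g(4) = 2.
Complete factorization: g(t) = (t^6 + 2t^4 + 2t^3 - 2t^2 - t + 2).
Factor degrees with multiplicity: 6 = 6.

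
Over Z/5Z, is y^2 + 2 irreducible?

Write P(y) = y^2 + 2.
Check for roots in Z/5Z: P(0) = 2; P(1) = 3; P(2) = 1; P(3) = 1; P(4) = 3.
No roots. A degree-2 polynomial over a field with no linear factor is irreducible.

Yes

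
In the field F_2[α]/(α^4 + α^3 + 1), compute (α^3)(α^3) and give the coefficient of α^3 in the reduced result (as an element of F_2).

1

Multiply in F_2[α]: (α^3)·(α^3) = α^6.
Reduce using α^4 ≡ α^3 + 1 (mod α^4 + α^3 + 1).
Reduced: α^3 + α^2 + α + 1.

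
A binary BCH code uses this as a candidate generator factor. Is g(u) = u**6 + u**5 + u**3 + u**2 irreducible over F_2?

Check for roots in F_2: g(0) = 0 → root; g(1) = 0 → root.
g(0) = 0, so (u) divides g(u); g is reducible.

No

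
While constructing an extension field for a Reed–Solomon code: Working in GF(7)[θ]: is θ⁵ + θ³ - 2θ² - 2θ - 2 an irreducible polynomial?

Write g(θ) = θ⁵ + θ³ - 2θ² - 2θ - 2.
Check for roots in GF(7): g(0) = 5; g(1) = 3; g(2) = 5; g(3) = 6; g(4) = 3; g(5) = 3; g(6) = 3.
No roots, so no linear factors.
Degree-2 irreducible divisors: test the 21 monic irreducibles of degree 2 over GF(7).
None of them divide g (all give nonzero remainder).
No irreducible factor of degree ≤ 2 exists, so g is irreducible over GF(7).

Yes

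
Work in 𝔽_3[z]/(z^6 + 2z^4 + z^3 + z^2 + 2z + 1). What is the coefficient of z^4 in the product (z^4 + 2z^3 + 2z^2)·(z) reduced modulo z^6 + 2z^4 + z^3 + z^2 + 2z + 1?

Multiply in 𝔽_3[z]: (z^4 + 2z^3 + 2z^2)·(z) = z^5 + 2z^4 + 2z^3.
Reduced: z^5 + 2z^4 + 2z^3.

2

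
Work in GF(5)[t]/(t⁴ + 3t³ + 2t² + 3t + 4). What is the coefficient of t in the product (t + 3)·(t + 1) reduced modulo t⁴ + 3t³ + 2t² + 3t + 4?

4

Multiply in GF(5)[t]: (t + 3)·(t + 1) = t² + 4t + 3.
Reduced: t² + 4t + 3.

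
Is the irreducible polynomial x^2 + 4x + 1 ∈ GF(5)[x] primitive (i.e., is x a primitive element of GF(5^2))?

No

Write f(x) = x^2 + 4x + 1.
|GF(5^2)^×| = 5^2 − 1 = 24. Prime factorization: 24 = 2^3·3.
f is primitive ⇔ x has order 24 in GF(5)[x]/(f), i.e. x^(24/q) ≠ 1 for each prime q | 24.
x^(12) mod f = 1
x^(8) mod f = x + 4.
Since x^(12) = 1, the order of x divides 12 < 24; not primitive.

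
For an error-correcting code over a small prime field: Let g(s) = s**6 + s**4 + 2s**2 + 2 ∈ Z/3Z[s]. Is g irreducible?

No

Check for roots in Z/3Z: g(0) = 2; g(1) = 0 → root; g(2) = 0 → root.
g(1) = 0, so (s − 1) divides g(s); g is reducible.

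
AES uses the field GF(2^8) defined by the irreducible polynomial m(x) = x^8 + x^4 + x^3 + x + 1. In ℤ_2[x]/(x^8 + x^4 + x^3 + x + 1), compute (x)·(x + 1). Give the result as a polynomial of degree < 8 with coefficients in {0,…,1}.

x^2 + x

Multiply in ℤ_2[x]: (x)·(x + 1) = x^2 + x.
Reduced: x^2 + x.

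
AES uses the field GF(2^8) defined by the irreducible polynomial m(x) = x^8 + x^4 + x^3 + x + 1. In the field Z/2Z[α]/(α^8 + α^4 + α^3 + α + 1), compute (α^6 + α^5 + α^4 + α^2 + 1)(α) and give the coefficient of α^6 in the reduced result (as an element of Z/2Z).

Multiply in Z/2Z[α]: (α^6 + α^5 + α^4 + α^2 + 1)·(α) = α^7 + α^6 + α^5 + α^3 + α.
Reduced: α^7 + α^6 + α^5 + α^3 + α.

1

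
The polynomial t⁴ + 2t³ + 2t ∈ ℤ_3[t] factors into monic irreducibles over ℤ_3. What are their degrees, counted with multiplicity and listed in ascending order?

1, 1, 2

Write f(t) = t⁴ + 2t³ + 2t.
Roots in ℤ_3: f(0) = 0 → root; f(1) = 2; f(2) = 0 → root.
Linear factors from roots: (t), (t + 1).
Complete factorization: f(t) = (t)·(t + 1)·(t² + t + 2).
Factor degrees with multiplicity: 1 + 1 + 2 = 4.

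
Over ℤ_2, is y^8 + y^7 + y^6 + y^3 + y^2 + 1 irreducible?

No

Write f(y) = y^8 + y^7 + y^6 + y^3 + y^2 + 1.
Check for roots in ℤ_2: f(0) = 1; f(1) = 0 → root.
f(1) = 0, so (y − 1) divides f(y); f is reducible.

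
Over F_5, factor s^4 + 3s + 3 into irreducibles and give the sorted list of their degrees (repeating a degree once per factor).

Write g(s) = s^4 + 3s + 3.
Roots in F_5: g(0) = 3; g(1) = 2; g(2) = 0 → root; g(3) = 3; g(4) = 1.
Linear factors from roots: (s + 3).
Complete factorization: g(s) = (s + 3)^2·(s^2 + 4s + 2).
Factor degrees with multiplicity: 1 + 1 + 2 = 4.

1, 1, 2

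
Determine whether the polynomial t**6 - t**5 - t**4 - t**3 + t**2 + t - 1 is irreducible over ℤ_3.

Write f(t) = t**6 - t**5 - t**4 - t**3 + t**2 + t - 1.
Check for roots in ℤ_3: f(0) = 2; f(1) = 2; f(2) = 1.
No roots, so no linear factors.
Monic irreducibles of degree 2 over GF(3): t**2 + 1, t**2 + t - 1, t**2 - t - 1.
None of them divide f (all give nonzero remainder).
Degree-3 irreducible divisors: test the 8 monic irreducibles of degree 3 over GF(3).
None of them divide f (all give nonzero remainder).
No irreducible factor of degree ≤ 3 exists, so f is irreducible over GF(3).

Yes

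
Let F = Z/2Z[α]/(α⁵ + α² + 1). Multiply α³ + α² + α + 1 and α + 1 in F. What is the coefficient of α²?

Multiply in Z/2Z[α]: (α³ + α² + α + 1)·(α + 1) = α⁴ + 1.
Reduced: α⁴ + 1.

0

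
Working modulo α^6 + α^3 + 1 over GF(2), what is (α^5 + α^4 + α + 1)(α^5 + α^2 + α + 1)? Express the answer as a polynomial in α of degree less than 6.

Multiply in GF(2)[α]: (α^5 + α^4 + α + 1)·(α^5 + α^2 + α + 1) = α^10 + α^9 + α^7 + α^6 + α^5 + α^4 + α^3 + 1.
Reduce using α^6 ≡ α^3 + 1 (mod α^6 + α^3 + 1).
Reduced: α^5 + 1.

α^5 + 1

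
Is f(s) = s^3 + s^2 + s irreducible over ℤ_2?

Check for roots in ℤ_2: f(0) = 0 → root; f(1) = 1.
f(0) = 0, so (s) divides f(s); f is reducible.

No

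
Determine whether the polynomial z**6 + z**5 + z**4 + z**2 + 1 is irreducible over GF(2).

Write h(z) = z**6 + z**5 + z**4 + z**2 + 1.
Check for roots in GF(2): h(0) = 1; h(1) = 1.
No roots, so no linear factors.
Monic irreducibles of degree 2 over GF(2): z**2 + z + 1.
None of them divide h (all give nonzero remainder).
Monic irreducibles of degree 3 over GF(2): z**3 + z + 1, z**3 + z**2 + 1.
None of them divide h (all give nonzero remainder).
No irreducible factor of degree ≤ 3 exists, so h is irreducible over GF(2).

Yes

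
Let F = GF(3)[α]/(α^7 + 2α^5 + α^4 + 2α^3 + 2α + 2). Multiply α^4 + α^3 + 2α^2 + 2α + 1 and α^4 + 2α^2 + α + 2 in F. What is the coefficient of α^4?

2

Multiply in GF(3)[α]: (α^4 + α^3 + 2α^2 + 2α + 1)·(α^4 + 2α^2 + α + 2) = α^8 + α^7 + α^6 + 2α^5 + 2α^4 + 2α^3 + 2α^2 + 2α + 2.
Reduce using α^7 ≡ α^5 + 2α^4 + α^3 + α + 1 (mod α^7 + 2α^5 + α^4 + 2α^3 + 2α + 2).
Reduced: 2α^6 + 2α^5 + 2α^4 + α.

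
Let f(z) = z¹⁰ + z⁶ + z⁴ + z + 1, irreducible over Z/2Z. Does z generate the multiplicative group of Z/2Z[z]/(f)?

No

|GF(2^10)^×| = 2^10 − 1 = 1023. Prime factorization: 1023 = 3·11·31.
f is primitive ⇔ z has order 1023 in GF(2)[z]/(f), i.e. z^(1023/q) ≠ 1 for each prime q | 1023.
z^(341) mod f = 1
z^(93) mod f = z⁹ + z⁷ + z⁵ + 1.
z^(33) mod f = z⁸ + z⁶ + z³ + z.
Since z^(341) = 1, the order of z divides 341 < 1023; not primitive.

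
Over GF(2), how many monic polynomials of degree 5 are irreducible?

Gauss's count: N_{2}(5) = (1/5) Σ_{d|5} μ(5/d)·2^d.
Divisors of 5: 1, 5; μ(5/d) for each: -1, 1.
Σ = − 2^1 + 2^5 = 30.
N = 30/5 = 6.

6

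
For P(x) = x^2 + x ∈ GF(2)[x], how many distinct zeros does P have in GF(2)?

Evaluate at each of the 2 elements of GF(2):
P(0) = 0 → root; P(1) = 0 → root.
Roots: {0, 1}.

2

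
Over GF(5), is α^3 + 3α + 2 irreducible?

Yes

Write g(α) = α^3 + 3α + 2.
Check for roots in GF(5): g(0) = 2; g(1) = 1; g(2) = 1; g(3) = 3; g(4) = 3.
No roots. A degree-3 polynomial over a field with no linear factor is irreducible.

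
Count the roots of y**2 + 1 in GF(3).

Write g(y) = y**2 + 1.
Evaluate at each of the 3 elements of GF(3):
g(0) = 1; g(1) = 2; g(2) = 2.
No element is a root.

0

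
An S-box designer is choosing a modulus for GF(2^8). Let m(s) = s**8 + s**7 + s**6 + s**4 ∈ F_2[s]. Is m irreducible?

Check for roots in F_2: m(0) = 0 → root; m(1) = 0 → root.
m(0) = 0, so (s) divides m(s); m is reducible.

No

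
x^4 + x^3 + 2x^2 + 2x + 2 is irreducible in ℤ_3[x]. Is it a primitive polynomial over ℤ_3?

Write f(x) = x^4 + x^3 + 2x^2 + 2x + 2.
|GF(3^4)^×| = 3^4 − 1 = 80. Prime factorization: 80 = 2^4·5.
f is primitive ⇔ x has order 80 in GF(3)[x]/(f), i.e. x^(80/q) ≠ 1 for each prime q | 80.
x^(40) mod f = 2.
x^(16) mod f = x^2 + x.
None equal 1, so x has full order 80; f is primitive.

Yes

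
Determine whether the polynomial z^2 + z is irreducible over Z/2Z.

No

Write f(z) = z^2 + z.
Check for roots in Z/2Z: f(0) = 0 → root; f(1) = 0 → root.
f(0) = 0, so (z) divides f(z); f is reducible.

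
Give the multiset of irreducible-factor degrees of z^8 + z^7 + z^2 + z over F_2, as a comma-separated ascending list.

Write g(z) = z^8 + z^7 + z^2 + z.
Roots in F_2: g(0) = 0 → root; g(1) = 0 → root.
Linear factors from roots: (z), (z + 1).
Complete factorization: g(z) = (z)·(z + 1)^3·(z^2 + z + 1)^2.
Factor degrees with multiplicity: 1 + 1 + 1 + 1 + 2 + 2 = 8.

1, 1, 1, 1, 2, 2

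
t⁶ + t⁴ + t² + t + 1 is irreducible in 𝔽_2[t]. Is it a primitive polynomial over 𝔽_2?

No

Write f(t) = t⁶ + t⁴ + t² + t + 1.
|GF(2^6)^×| = 2^6 − 1 = 63. Prime factorization: 63 = 3^2·7.
f is primitive ⇔ t has order 63 in GF(2)[t]/(f), i.e. t^(63/q) ≠ 1 for each prime q | 63.
t^(21) mod f = 1
t^(9) mod f = t⁴ + t² + t.
Since t^(21) = 1, the order of t divides 21 < 63; not primitive.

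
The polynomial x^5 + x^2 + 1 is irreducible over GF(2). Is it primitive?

Write f(x) = x^5 + x^2 + 1.
|GF(2^5)^×| = 2^5 − 1 = 31. Prime factorization: 31 = 31.
f is primitive ⇔ x has order 31 in GF(2)[x]/(f), i.e. x^(31/q) ≠ 1 for each prime q | 31.
x^(1) mod f = x.
None equal 1, so x has full order 31; f is primitive.

Yes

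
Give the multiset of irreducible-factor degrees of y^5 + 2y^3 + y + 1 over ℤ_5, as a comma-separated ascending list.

Write h(y) = y^5 + 2y^3 + y + 1.
Roots in ℤ_5: h(0) = 1; h(1) = 0 → root; h(2) = 1; h(3) = 1; h(4) = 2.
Linear factors from roots: (y + 4).
Complete factorization: h(y) = (y + 4)·(y^2 + 2y + 4)·(y^2 + 4y + 1).
Factor degrees with multiplicity: 1 + 2 + 2 = 5.

1, 2, 2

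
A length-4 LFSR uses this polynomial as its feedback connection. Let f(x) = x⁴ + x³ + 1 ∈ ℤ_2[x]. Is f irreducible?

Check for roots in ℤ_2: f(0) = 1; f(1) = 1.
No roots, so no linear factors.
Monic irreducibles of degree 2 over GF(2): x² + x + 1.
None of them divide f (all give nonzero remainder).
No irreducible factor of degree ≤ 2 exists, so f is irreducible over GF(2).

Yes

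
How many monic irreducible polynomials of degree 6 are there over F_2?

x^(2^6) − x is the product of all monic irreducibles of degree dividing 6; Möbius inversion gives N = (1/6) Σ μ(6/d)·2^d.
Divisors of 6: 1, 2, 3, 6; μ(6/d) for each: 1, -1, -1, 1.
Σ = 2^1 − 2^2 − 2^3 + 2^6 = 54.
N = 54/6 = 9.

9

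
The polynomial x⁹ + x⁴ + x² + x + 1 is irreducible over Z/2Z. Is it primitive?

Write f(x) = x⁹ + x⁴ + x² + x + 1.
|GF(2^9)^×| = 2^9 − 1 = 511. Prime factorization: 511 = 7·73.
f is primitive ⇔ x has order 511 in GF(2)[x]/(f), i.e. x^(511/q) ≠ 1 for each prime q | 511.
x^(73) mod f = 1
x^(7) mod f = x⁷.
Since x^(73) = 1, the order of x divides 73 < 511; not primitive.

No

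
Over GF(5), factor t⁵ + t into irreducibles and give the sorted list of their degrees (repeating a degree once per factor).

1, 2, 2

Write h(t) = t⁵ + t.
Roots in GF(5): h(0) = 0 → root; h(1) = 2; h(2) = 4; h(3) = 1; h(4) = 3.
Linear factors from roots: (t).
Complete factorization: h(t) = (t)·(t² + 2)·(t² - 2).
Factor degrees with multiplicity: 1 + 2 + 2 = 5.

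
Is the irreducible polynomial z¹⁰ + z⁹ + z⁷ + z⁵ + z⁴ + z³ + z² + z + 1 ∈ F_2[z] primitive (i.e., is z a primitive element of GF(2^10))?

No

Write f(z) = z¹⁰ + z⁹ + z⁷ + z⁵ + z⁴ + z³ + z² + z + 1.
|GF(2^10)^×| = 2^10 − 1 = 1023. Prime factorization: 1023 = 3·11·31.
f is primitive ⇔ z has order 1023 in GF(2)[z]/(f), i.e. z^(1023/q) ≠ 1 for each prime q | 1023.
z^(341) mod f = 1
z^(93) mod f = z⁹ + z⁸ + z⁶ + z⁵.
z^(33) mod f = z⁹ + z⁸ + z⁷ + z⁶ + z⁴ + z³ + z.
Since z^(341) = 1, the order of z divides 341 < 1023; not primitive.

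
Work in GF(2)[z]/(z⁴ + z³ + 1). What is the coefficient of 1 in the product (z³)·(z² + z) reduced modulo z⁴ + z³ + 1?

0

Multiply in GF(2)[z]: (z³)·(z² + z) = z⁵ + z⁴.
Reduce using z⁴ ≡ z³ + 1 (mod z⁴ + z³ + 1).
Reduced: z.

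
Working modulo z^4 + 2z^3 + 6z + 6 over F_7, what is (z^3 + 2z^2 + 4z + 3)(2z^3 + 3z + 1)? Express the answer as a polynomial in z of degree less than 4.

Multiply in F_7[z]: (z^3 + 2z^2 + 4z + 3)·(2z^3 + 3z + 1) = 2z^6 + 4z^5 + 4z^4 + 6z^3 + 6z + 3.
Reduce using z^4 ≡ 5z^3 + z + 1 (mod z^4 + 2z^3 + 6z + 6).
Reduced: 2z^2 + 3z.

2z^2 + 3z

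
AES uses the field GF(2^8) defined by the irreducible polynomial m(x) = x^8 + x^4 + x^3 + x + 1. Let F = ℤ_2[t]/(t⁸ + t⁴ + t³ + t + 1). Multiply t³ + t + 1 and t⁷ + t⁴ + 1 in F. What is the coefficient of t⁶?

1

Multiply in ℤ_2[t]: (t³ + t + 1)·(t⁷ + t⁴ + 1) = t¹⁰ + t⁸ + t⁵ + t⁴ + t³ + t + 1.
Reduce using t⁸ ≡ t⁴ + t³ + t + 1 (mod t⁸ + t⁴ + t³ + t + 1).
Reduced: t⁶ + t³ + t².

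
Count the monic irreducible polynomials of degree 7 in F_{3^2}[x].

x^(9^7) − x is the product of all monic irreducibles of degree dividing 7; Möbius inversion gives N = (1/7) Σ μ(7/d)·9^d.
Divisors of 7: 1, 7; μ(7/d) for each: -1, 1.
Σ = − 9^1 + 9^7 = 4782960.
N = 4782960/7 = 683280.

683280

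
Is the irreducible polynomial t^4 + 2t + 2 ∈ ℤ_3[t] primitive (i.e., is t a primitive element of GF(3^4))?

Write f(t) = t^4 + 2t + 2.
|GF(3^4)^×| = 3^4 − 1 = 80. Prime factorization: 80 = 2^4·5.
f is primitive ⇔ t has order 80 in GF(3)[t]/(f), i.e. t^(80/q) ≠ 1 for each prime q | 80.
t^(40) mod f = 2.
t^(16) mod f = t^3 + 2t + 2.
None equal 1, so t has full order 80; f is primitive.

Yes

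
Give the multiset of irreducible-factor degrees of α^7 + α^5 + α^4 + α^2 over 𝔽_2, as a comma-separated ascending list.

1, 1, 1, 1, 1, 2

Write h(α) = α^7 + α^5 + α^4 + α^2.
Roots in 𝔽_2: h(0) = 0 → root; h(1) = 0 → root.
Linear factors from roots: (α), (α + 1).
Complete factorization: h(α) = (α)^2·(α + 1)^3·(α^2 + α + 1).
Factor degrees with multiplicity: 1 + 1 + 1 + 1 + 1 + 2 = 7.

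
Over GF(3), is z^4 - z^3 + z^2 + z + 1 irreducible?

No

Write h(z) = z^4 - z^3 + z^2 + z + 1.
Check for roots in GF(3): h(0) = 1; h(1) = 0 → root; h(2) = 0 → root.
h(1) = 0, so (z − 1) divides h(z); h is reducible.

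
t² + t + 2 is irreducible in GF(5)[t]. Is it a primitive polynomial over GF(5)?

Yes

Write f(t) = t² + t + 2.
|GF(5^2)^×| = 5^2 − 1 = 24. Prime factorization: 24 = 2^3·3.
f is primitive ⇔ t has order 24 in GF(5)[t]/(f), i.e. t^(24/q) ≠ 1 for each prime q | 24.
t^(12) mod f = 4.
t^(8) mod f = 3t + 1.
None equal 1, so t has full order 24; f is primitive.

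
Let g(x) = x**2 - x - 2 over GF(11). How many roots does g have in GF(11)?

2

Evaluate at each of the 11 elements of GF(11):
g(0) = 9; g(1) = 9; g(2) = 0 → root; g(3) = 4; g(4) = 10; g(5) = 7; g(6) = 6; g(7) = 7; g(8) = 10; g(9) = 4; g(10) = 0 → root.
Roots: {2, 10}.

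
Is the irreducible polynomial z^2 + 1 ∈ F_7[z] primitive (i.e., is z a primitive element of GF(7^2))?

Write f(z) = z^2 + 1.
|GF(7^2)^×| = 7^2 − 1 = 48. Prime factorization: 48 = 2^4·3.
f is primitive ⇔ z has order 48 in GF(7)[z]/(f), i.e. z^(48/q) ≠ 1 for each prime q | 48.
z^(24) mod f = 1
z^(16) mod f = 1
Since z^(24) = 1, the order of z divides 24 < 48; not primitive.

No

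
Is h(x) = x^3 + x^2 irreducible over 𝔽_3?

No

Check for roots in 𝔽_3: h(0) = 0 → root; h(1) = 2; h(2) = 0 → root.
h(0) = 0, so (x) divides h(x); h is reducible.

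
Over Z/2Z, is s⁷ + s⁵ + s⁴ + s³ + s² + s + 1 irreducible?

Write f(s) = s⁷ + s⁵ + s⁴ + s³ + s² + s + 1.
Check for roots in Z/2Z: f(0) = 1; f(1) = 1.
No roots, so no linear factors.
Monic irreducibles of degree 2 over GF(2): s² + s + 1.
None of them divide f (all give nonzero remainder).
Monic irreducibles of degree 3 over GF(2): s³ + s + 1, s³ + s² + 1.
None of them divide f (all give nonzero remainder).
No irreducible factor of degree ≤ 3 exists, so f is irreducible over GF(2).

Yes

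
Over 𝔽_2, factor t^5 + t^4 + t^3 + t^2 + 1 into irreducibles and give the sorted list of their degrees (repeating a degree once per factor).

Write f(t) = t^5 + t^4 + t^3 + t^2 + 1.
Roots in 𝔽_2: f(0) = 1; f(1) = 1.
Complete factorization: f(t) = (t^5 + t^4 + t^3 + t^2 + 1).
Factor degrees with multiplicity: 5 = 5.

5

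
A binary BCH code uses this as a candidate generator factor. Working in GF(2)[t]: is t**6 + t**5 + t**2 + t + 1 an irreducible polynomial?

Write g(t) = t**6 + t**5 + t**2 + t + 1.
Check for roots in GF(2): g(0) = 1; g(1) = 1.
No roots, so no linear factors.
Monic irreducibles of degree 2 over GF(2): t**2 + t + 1.
None of them divide g (all give nonzero remainder).
Monic irreducibles of degree 3 over GF(2): t**3 + t + 1, t**3 + t**2 + 1.
None of them divide g (all give nonzero remainder).
No irreducible factor of degree ≤ 3 exists, so g is irreducible over GF(2).

Yes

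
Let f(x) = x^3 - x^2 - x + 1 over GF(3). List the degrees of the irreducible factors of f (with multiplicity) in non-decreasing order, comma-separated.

1, 1, 1

Roots in GF(3): f(0) = 1; f(1) = 0 → root; f(2) = 0 → root.
Linear factors from roots: (x - 1), (x + 1).
Complete factorization: f(x) = (x + 1)·(x - 1)^2.
Factor degrees with multiplicity: 1 + 1 + 1 = 3.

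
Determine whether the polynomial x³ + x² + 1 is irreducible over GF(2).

Write m(x) = x³ + x² + 1.
Check for roots in GF(2): m(0) = 1; m(1) = 1.
No roots. A degree-3 polynomial over a field with no linear factor is irreducible.

Yes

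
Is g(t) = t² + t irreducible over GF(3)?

Check for roots in GF(3): g(0) = 0 → root; g(1) = 2; g(2) = 0 → root.
g(0) = 0, so (t) divides g(t); g is reducible.

No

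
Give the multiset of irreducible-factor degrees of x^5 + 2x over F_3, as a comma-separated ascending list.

Write h(x) = x^5 + 2x.
Roots in F_3: h(0) = 0 → root; h(1) = 0 → root; h(2) = 0 → root.
Linear factors from roots: (x), (x + 2), (x + 1).
Complete factorization: h(x) = (x)·(x + 1)·(x + 2)·(x^2 + 1).
Factor degrees with multiplicity: 1 + 1 + 1 + 2 = 5.

1, 1, 1, 2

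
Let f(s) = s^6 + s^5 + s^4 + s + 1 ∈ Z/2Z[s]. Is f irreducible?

Check for roots in Z/2Z: f(0) = 1; f(1) = 1.
No roots, so no linear factors.
Monic irreducibles of degree 2 over GF(2): s^2 + s + 1.
None of them divide f (all give nonzero remainder).
Monic irreducibles of degree 3 over GF(2): s^3 + s + 1, s^3 + s^2 + 1.
None of them divide f (all give nonzero remainder).
No irreducible factor of degree ≤ 3 exists, so f is irreducible over GF(2).

Yes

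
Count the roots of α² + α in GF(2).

Write h(α) = α² + α.
Evaluate at each of the 2 elements of GF(2):
h(0) = 0 → root; h(1) = 0 → root.
Roots: {0, 1}.

2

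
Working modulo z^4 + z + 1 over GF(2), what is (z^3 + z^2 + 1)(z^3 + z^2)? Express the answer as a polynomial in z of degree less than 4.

Multiply in GF(2)[z]: (z^3 + z^2 + 1)·(z^3 + z^2) = z^6 + z^4 + z^3 + z^2.
Reduce using z^4 ≡ z + 1 (mod z^4 + z + 1).
Reduced: z + 1.

z + 1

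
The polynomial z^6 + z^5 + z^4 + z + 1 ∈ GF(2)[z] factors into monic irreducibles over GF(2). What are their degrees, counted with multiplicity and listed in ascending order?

Write g(z) = z^6 + z^5 + z^4 + z + 1.
Roots in GF(2): g(0) = 1; g(1) = 1.
Complete factorization: g(z) = (z^6 + z^5 + z^4 + z + 1).
Factor degrees with multiplicity: 6 = 6.

6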